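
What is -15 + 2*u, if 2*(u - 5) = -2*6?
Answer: -17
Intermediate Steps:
u = -1 (u = 5 + (-2*6)/2 = 5 + (1/2)*(-12) = 5 - 6 = -1)
-15 + 2*u = -15 + 2*(-1) = -15 - 2 = -17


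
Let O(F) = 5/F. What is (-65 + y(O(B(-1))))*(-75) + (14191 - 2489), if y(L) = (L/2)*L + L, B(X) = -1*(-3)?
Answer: 98087/6 ≈ 16348.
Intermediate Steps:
B(X) = 3
y(L) = L + L²/2 (y(L) = (L*(½))*L + L = (L/2)*L + L = L²/2 + L = L + L²/2)
(-65 + y(O(B(-1))))*(-75) + (14191 - 2489) = (-65 + (5/3)*(2 + 5/3)/2)*(-75) + (14191 - 2489) = (-65 + (5*(⅓))*(2 + 5*(⅓))/2)*(-75) + 11702 = (-65 + (½)*(5/3)*(2 + 5/3))*(-75) + 11702 = (-65 + (½)*(5/3)*(11/3))*(-75) + 11702 = (-65 + 55/18)*(-75) + 11702 = -1115/18*(-75) + 11702 = 27875/6 + 11702 = 98087/6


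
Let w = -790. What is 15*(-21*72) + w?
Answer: -23470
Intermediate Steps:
15*(-21*72) + w = 15*(-21*72) - 790 = 15*(-1512) - 790 = -22680 - 790 = -23470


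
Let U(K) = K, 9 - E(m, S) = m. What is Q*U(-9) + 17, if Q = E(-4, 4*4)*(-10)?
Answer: 1187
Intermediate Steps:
E(m, S) = 9 - m
Q = -130 (Q = (9 - 1*(-4))*(-10) = (9 + 4)*(-10) = 13*(-10) = -130)
Q*U(-9) + 17 = -130*(-9) + 17 = 1170 + 17 = 1187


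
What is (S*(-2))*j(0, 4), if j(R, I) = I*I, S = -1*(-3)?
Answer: -96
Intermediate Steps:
S = 3
j(R, I) = I²
(S*(-2))*j(0, 4) = (3*(-2))*4² = -6*16 = -96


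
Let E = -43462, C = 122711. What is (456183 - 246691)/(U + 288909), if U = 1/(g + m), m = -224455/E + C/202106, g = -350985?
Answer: 40366192732762306771/55668743322487804225 ≈ 0.72511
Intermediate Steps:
m = 12674241928/2195982743 (m = -224455/(-43462) + 122711/202106 = -224455*(-1/43462) + 122711*(1/202106) = 224455/43462 + 122711/202106 = 12674241928/2195982743 ≈ 5.7716)
U = -2195982743/770744328809927 (U = 1/(-350985 + 12674241928/2195982743) = 1/(-770744328809927/2195982743) = -2195982743/770744328809927 ≈ -2.8492e-6)
(456183 - 246691)/(U + 288909) = (456183 - 246691)/(-2195982743/770744328809927 + 288909) = 209492/(222674973289951216900/770744328809927) = 209492*(770744328809927/222674973289951216900) = 40366192732762306771/55668743322487804225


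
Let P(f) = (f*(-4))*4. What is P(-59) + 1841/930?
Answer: 879761/930 ≈ 945.98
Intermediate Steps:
P(f) = -16*f (P(f) = -4*f*4 = -16*f)
P(-59) + 1841/930 = -16*(-59) + 1841/930 = 944 + 1841*(1/930) = 944 + 1841/930 = 879761/930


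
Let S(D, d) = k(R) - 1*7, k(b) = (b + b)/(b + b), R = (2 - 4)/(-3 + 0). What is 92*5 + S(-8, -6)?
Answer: 454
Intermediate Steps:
R = ⅔ (R = -2/(-3) = -2*(-⅓) = ⅔ ≈ 0.66667)
k(b) = 1 (k(b) = (2*b)/((2*b)) = (2*b)*(1/(2*b)) = 1)
S(D, d) = -6 (S(D, d) = 1 - 1*7 = 1 - 7 = -6)
92*5 + S(-8, -6) = 92*5 - 6 = 460 - 6 = 454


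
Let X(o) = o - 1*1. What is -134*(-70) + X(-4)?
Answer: 9375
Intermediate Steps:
X(o) = -1 + o (X(o) = o - 1 = -1 + o)
-134*(-70) + X(-4) = -134*(-70) + (-1 - 4) = 9380 - 5 = 9375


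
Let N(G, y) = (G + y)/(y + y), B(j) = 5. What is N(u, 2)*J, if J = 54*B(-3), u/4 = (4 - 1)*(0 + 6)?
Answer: 4995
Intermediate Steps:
u = 72 (u = 4*((4 - 1)*(0 + 6)) = 4*(3*6) = 4*18 = 72)
N(G, y) = (G + y)/(2*y) (N(G, y) = (G + y)/((2*y)) = (G + y)*(1/(2*y)) = (G + y)/(2*y))
J = 270 (J = 54*5 = 270)
N(u, 2)*J = ((1/2)*(72 + 2)/2)*270 = ((1/2)*(1/2)*74)*270 = (37/2)*270 = 4995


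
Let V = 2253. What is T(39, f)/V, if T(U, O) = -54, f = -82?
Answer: -18/751 ≈ -0.023968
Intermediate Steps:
T(39, f)/V = -54/2253 = -54*1/2253 = -18/751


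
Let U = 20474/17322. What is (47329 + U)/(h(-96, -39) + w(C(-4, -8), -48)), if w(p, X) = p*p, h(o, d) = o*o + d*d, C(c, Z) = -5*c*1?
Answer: 58560958/13779651 ≈ 4.2498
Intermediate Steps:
C(c, Z) = -5*c
U = 10237/8661 (U = 20474*(1/17322) = 10237/8661 ≈ 1.1820)
h(o, d) = d² + o² (h(o, d) = o² + d² = d² + o²)
w(p, X) = p²
(47329 + U)/(h(-96, -39) + w(C(-4, -8), -48)) = (47329 + 10237/8661)/(((-39)² + (-96)²) + (-5*(-4))²) = 409926706/(8661*((1521 + 9216) + 20²)) = 409926706/(8661*(10737 + 400)) = (409926706/8661)/11137 = (409926706/8661)*(1/11137) = 58560958/13779651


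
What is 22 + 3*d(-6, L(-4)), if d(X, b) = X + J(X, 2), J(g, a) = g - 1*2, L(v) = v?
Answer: -20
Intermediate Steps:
J(g, a) = -2 + g (J(g, a) = g - 2 = -2 + g)
d(X, b) = -2 + 2*X (d(X, b) = X + (-2 + X) = -2 + 2*X)
22 + 3*d(-6, L(-4)) = 22 + 3*(-2 + 2*(-6)) = 22 + 3*(-2 - 12) = 22 + 3*(-14) = 22 - 42 = -20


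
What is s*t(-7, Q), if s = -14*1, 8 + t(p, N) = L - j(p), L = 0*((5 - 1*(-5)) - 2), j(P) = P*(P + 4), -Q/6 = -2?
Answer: 406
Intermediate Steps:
Q = 12 (Q = -6*(-2) = 12)
j(P) = P*(4 + P)
L = 0 (L = 0*((5 + 5) - 2) = 0*(10 - 2) = 0*8 = 0)
t(p, N) = -8 - p*(4 + p) (t(p, N) = -8 + (0 - p*(4 + p)) = -8 - p*(4 + p))
s = -14
s*t(-7, Q) = -14*(-8 - 1*(-7)*(4 - 7)) = -14*(-8 - 1*(-7)*(-3)) = -14*(-8 - 21) = -14*(-29) = 406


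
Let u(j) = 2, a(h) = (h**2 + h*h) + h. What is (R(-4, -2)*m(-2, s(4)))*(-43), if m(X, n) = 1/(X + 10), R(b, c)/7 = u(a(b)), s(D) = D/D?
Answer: -301/4 ≈ -75.250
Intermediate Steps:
a(h) = h + 2*h**2 (a(h) = (h**2 + h**2) + h = 2*h**2 + h = h + 2*h**2)
s(D) = 1
R(b, c) = 14 (R(b, c) = 7*2 = 14)
m(X, n) = 1/(10 + X)
(R(-4, -2)*m(-2, s(4)))*(-43) = (14/(10 - 2))*(-43) = (14/8)*(-43) = (14*(1/8))*(-43) = (7/4)*(-43) = -301/4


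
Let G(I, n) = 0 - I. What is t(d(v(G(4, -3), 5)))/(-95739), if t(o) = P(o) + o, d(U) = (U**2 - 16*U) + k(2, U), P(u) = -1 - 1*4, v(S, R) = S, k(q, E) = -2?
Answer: -73/95739 ≈ -0.00076249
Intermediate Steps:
G(I, n) = -I
P(u) = -5 (P(u) = -1 - 4 = -5)
d(U) = -2 + U**2 - 16*U (d(U) = (U**2 - 16*U) - 2 = -2 + U**2 - 16*U)
t(o) = -5 + o
t(d(v(G(4, -3), 5)))/(-95739) = (-5 + (-2 + (-1*4)**2 - (-16)*4))/(-95739) = (-5 + (-2 + (-4)**2 - 16*(-4)))*(-1/95739) = (-5 + (-2 + 16 + 64))*(-1/95739) = (-5 + 78)*(-1/95739) = 73*(-1/95739) = -73/95739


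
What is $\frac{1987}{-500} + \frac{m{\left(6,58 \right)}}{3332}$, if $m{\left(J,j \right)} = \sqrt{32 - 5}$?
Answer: $- \frac{1987}{500} + \frac{3 \sqrt{3}}{3332} \approx -3.9724$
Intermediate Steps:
$m{\left(J,j \right)} = 3 \sqrt{3}$ ($m{\left(J,j \right)} = \sqrt{27} = 3 \sqrt{3}$)
$\frac{1987}{-500} + \frac{m{\left(6,58 \right)}}{3332} = \frac{1987}{-500} + \frac{3 \sqrt{3}}{3332} = 1987 \left(- \frac{1}{500}\right) + 3 \sqrt{3} \cdot \frac{1}{3332} = - \frac{1987}{500} + \frac{3 \sqrt{3}}{3332}$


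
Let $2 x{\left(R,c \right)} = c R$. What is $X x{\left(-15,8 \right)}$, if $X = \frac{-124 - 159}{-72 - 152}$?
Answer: $- \frac{4245}{56} \approx -75.804$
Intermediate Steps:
$x{\left(R,c \right)} = \frac{R c}{2}$ ($x{\left(R,c \right)} = \frac{c R}{2} = \frac{R c}{2}$)
$X = \frac{283}{224}$ ($X = - \frac{283}{-224} = \left(-283\right) \left(- \frac{1}{224}\right) = \frac{283}{224} \approx 1.2634$)
$X x{\left(-15,8 \right)} = \frac{283 \cdot \frac{1}{2} \left(-15\right) 8}{224} = \frac{283}{224} \left(-60\right) = - \frac{4245}{56}$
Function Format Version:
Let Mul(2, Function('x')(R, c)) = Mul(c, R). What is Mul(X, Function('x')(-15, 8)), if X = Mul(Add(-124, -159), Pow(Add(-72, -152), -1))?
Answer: Rational(-4245, 56) ≈ -75.804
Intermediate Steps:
Function('x')(R, c) = Mul(Rational(1, 2), R, c) (Function('x')(R, c) = Mul(Rational(1, 2), Mul(c, R)) = Mul(Rational(1, 2), Mul(R, c)) = Mul(Rational(1, 2), R, c))
X = Rational(283, 224) (X = Mul(-283, Pow(-224, -1)) = Mul(-283, Rational(-1, 224)) = Rational(283, 224) ≈ 1.2634)
Mul(X, Function('x')(-15, 8)) = Mul(Rational(283, 224), Mul(Rational(1, 2), -15, 8)) = Mul(Rational(283, 224), -60) = Rational(-4245, 56)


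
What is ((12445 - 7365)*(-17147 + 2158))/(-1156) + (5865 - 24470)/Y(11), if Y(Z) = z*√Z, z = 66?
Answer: 19036030/289 - 18605*√11/726 ≈ 65784.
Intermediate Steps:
Y(Z) = 66*√Z
((12445 - 7365)*(-17147 + 2158))/(-1156) + (5865 - 24470)/Y(11) = ((12445 - 7365)*(-17147 + 2158))/(-1156) + (5865 - 24470)/((66*√11)) = (5080*(-14989))*(-1/1156) - 18605*√11/726 = -76144120*(-1/1156) - 18605*√11/726 = 19036030/289 - 18605*√11/726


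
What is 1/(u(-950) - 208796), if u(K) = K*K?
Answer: 1/693704 ≈ 1.4415e-6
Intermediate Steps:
u(K) = K**2
1/(u(-950) - 208796) = 1/((-950)**2 - 208796) = 1/(902500 - 208796) = 1/693704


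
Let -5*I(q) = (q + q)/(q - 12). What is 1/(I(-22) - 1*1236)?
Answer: -85/105082 ≈ -0.00080889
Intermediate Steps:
I(q) = -2*q/(5*(-12 + q)) (I(q) = -(q + q)/(5*(q - 12)) = -2*q/(5*(-12 + q)))
1/(I(-22) - 1*1236) = 1/(-2*(-22)/(-60 + 5*(-22)) - 1*1236) = 1/(-2*(-22)/(-60 - 110) - 1236) = 1/(-2*(-22)/(-170) - 1236) = 1/(-2*(-22)*(-1/170) - 1236) = 1/(-22/85 - 1236) = 1/(-105082/85) = -85/105082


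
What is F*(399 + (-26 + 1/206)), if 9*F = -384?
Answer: -1639232/103 ≈ -15915.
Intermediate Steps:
F = -128/3 (F = (1/9)*(-384) = -128/3 ≈ -42.667)
F*(399 + (-26 + 1/206)) = -128*(399 + (-26 + 1/206))/3 = -128*(399 - 5355/206)/3 = -128/3*76839/206 = -1639232/103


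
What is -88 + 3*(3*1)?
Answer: -79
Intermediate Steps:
-88 + 3*(3*1) = -88 + 3*3 = -88 + 9 = -79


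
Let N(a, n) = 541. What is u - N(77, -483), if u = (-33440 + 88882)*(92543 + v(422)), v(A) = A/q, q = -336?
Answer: 430978701929/84 ≈ 5.1307e+9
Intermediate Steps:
v(A) = -A/336 (v(A) = A/(-336) = A*(-1/336) = -A/336)
u = 430978747373/84 (u = (-33440 + 88882)*(92543 - 1/336*422) = 55442*(92543 - 211/168) = 55442*(15547013/168) = 430978747373/84 ≈ 5.1307e+9)
u - N(77, -483) = 430978747373/84 - 1*541 = 430978747373/84 - 541 = 430978701929/84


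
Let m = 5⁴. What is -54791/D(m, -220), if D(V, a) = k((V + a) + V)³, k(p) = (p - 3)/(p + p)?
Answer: -478972840456000/1083206683 ≈ -4.4218e+5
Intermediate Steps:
k(p) = (-3 + p)/(2*p) (k(p) = (-3 + p)/((2*p)) = (-3 + p)*(1/(2*p)) = (-3 + p)/(2*p))
m = 625
D(V, a) = (-3 + a + 2*V)³/(8*(a + 2*V)³) (D(V, a) = ((-3 + ((V + a) + V))/(2*((V + a) + V)))³ = ((-3 + (a + 2*V))/(2*(a + 2*V)))³ = ((-3 + a + 2*V)/(2*(a + 2*V)))³ = (-3 + a + 2*V)³/(8*(a + 2*V)³))
-54791/D(m, -220) = -54791*8*(-220 + 2*625)³/(-3 - 220 + 2*625)³ = -54791*8*(-220 + 1250)³/(-3 - 220 + 1250)³ = -54791/((⅛)*1027³/1030³) = -54791/((⅛)*(1/1092727000)*1083206683) = -54791/1083206683/8741816000 = -54791*8741816000/1083206683 = -478972840456000/1083206683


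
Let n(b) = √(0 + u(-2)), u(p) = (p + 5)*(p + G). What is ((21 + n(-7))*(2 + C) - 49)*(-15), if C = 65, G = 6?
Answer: -20370 - 2010*√3 ≈ -23851.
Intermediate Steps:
u(p) = (5 + p)*(6 + p) (u(p) = (p + 5)*(p + 6) = (5 + p)*(6 + p))
n(b) = 2*√3 (n(b) = √(0 + (30 + (-2)² + 11*(-2))) = √(0 + (30 + 4 - 22)) = √(0 + 12) = √12 = 2*√3)
((21 + n(-7))*(2 + C) - 49)*(-15) = ((21 + 2*√3)*(2 + 65) - 49)*(-15) = ((21 + 2*√3)*67 - 49)*(-15) = ((1407 + 134*√3) - 49)*(-15) = (1358 + 134*√3)*(-15) = -20370 - 2010*√3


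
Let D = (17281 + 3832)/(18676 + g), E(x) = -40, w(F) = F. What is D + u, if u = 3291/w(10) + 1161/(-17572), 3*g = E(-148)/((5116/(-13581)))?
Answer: 347108592365087/1051327224820 ≈ 330.16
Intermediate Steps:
g = 45270/1279 (g = (-40/(5116/(-13581)))/3 = (-40/(5116*(-1/13581)))/3 = (-40/(-5116/13581))/3 = (-40*(-13581/5116))/3 = (⅓)*(135810/1279) = 45270/1279 ≈ 35.395)
u = 28908921/87860 (u = 3291/10 + 1161/(-17572) = 3291*(⅒) + 1161*(-1/17572) = 3291/10 - 1161/17572 = 28908921/87860 ≈ 329.03)
D = 27003527/23931874 (D = (17281 + 3832)/(18676 + 45270/1279) = 21113/(23931874/1279) = 21113*(1279/23931874) = 27003527/23931874 ≈ 1.1283)
D + u = 27003527/23931874 + 28908921/87860 = 347108592365087/1051327224820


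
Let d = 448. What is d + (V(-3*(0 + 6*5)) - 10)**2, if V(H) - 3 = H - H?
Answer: 497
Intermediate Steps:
V(H) = 3 (V(H) = 3 + (H - H) = 3 + 0 = 3)
d + (V(-3*(0 + 6*5)) - 10)**2 = 448 + (3 - 10)**2 = 448 + (-7)**2 = 448 + 49 = 497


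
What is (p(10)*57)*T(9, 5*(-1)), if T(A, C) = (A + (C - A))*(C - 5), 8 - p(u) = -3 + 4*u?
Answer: -82650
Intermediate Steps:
p(u) = 11 - 4*u (p(u) = 8 - (-3 + 4*u) = 8 + (3 - 4*u) = 11 - 4*u)
T(A, C) = C*(-5 + C)
(p(10)*57)*T(9, 5*(-1)) = ((11 - 4*10)*57)*((5*(-1))*(-5 + 5*(-1))) = ((11 - 40)*57)*(-5*(-5 - 5)) = (-29*57)*(-5*(-10)) = -1653*50 = -82650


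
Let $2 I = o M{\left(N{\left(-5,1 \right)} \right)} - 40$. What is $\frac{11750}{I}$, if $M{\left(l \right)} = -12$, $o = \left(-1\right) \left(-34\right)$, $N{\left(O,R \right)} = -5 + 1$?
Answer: $- \frac{5875}{112} \approx -52.455$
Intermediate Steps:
$N{\left(O,R \right)} = -4$
$o = 34$
$I = -224$ ($I = \frac{34 \left(-12\right) - 40}{2} = \frac{-408 - 40}{2} = \frac{1}{2} \left(-448\right) = -224$)
$\frac{11750}{I} = \frac{11750}{-224} = 11750 \left(- \frac{1}{224}\right) = - \frac{5875}{112}$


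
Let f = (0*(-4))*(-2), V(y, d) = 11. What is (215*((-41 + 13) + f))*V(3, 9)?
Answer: -66220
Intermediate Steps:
f = 0 (f = 0*(-2) = 0)
(215*((-41 + 13) + f))*V(3, 9) = (215*((-41 + 13) + 0))*11 = (215*(-28 + 0))*11 = (215*(-28))*11 = -6020*11 = -66220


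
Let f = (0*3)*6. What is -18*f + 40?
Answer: 40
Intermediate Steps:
f = 0 (f = 0*6 = 0)
-18*f + 40 = -18*0 + 40 = 0 + 40 = 40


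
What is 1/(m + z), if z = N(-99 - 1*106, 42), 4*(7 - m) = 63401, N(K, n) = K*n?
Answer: -4/97813 ≈ -4.0894e-5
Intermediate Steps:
m = -63373/4 (m = 7 - ¼*63401 = 7 - 63401/4 = -63373/4 ≈ -15843.)
z = -8610 (z = (-99 - 1*106)*42 = (-99 - 106)*42 = -205*42 = -8610)
1/(m + z) = 1/(-63373/4 - 8610) = 1/(-97813/4) = -4/97813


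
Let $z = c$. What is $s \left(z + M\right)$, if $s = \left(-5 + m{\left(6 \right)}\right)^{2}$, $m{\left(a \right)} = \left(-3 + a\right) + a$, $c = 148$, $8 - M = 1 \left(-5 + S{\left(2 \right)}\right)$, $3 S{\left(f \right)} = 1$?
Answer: $\frac{7712}{3} \approx 2570.7$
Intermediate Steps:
$S{\left(f \right)} = \frac{1}{3}$ ($S{\left(f \right)} = \frac{1}{3} \cdot 1 = \frac{1}{3}$)
$M = \frac{38}{3}$ ($M = 8 - 1 \left(-5 + \frac{1}{3}\right) = 8 - 1 \left(- \frac{14}{3}\right) = 8 - - \frac{14}{3} = 8 + \frac{14}{3} = \frac{38}{3} \approx 12.667$)
$m{\left(a \right)} = -3 + 2 a$
$z = 148$
$s = 16$ ($s = \left(-5 + \left(-3 + 2 \cdot 6\right)\right)^{2} = \left(-5 + \left(-3 + 12\right)\right)^{2} = \left(-5 + 9\right)^{2} = 4^{2} = 16$)
$s \left(z + M\right) = 16 \left(148 + \frac{38}{3}\right) = 16 \cdot \frac{482}{3} = \frac{7712}{3}$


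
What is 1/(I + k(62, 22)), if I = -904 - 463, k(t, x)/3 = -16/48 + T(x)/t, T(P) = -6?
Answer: -31/42417 ≈ -0.00073084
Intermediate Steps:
k(t, x) = -1 - 18/t (k(t, x) = 3*(-16/48 - 6/t) = 3*(-16*1/48 - 6/t) = 3*(-⅓ - 6/t) = -1 - 18/t)
I = -1367
1/(I + k(62, 22)) = 1/(-1367 + (-18 - 1*62)/62) = 1/(-1367 + (-18 - 62)/62) = 1/(-1367 + (1/62)*(-80)) = 1/(-1367 - 40/31) = 1/(-42417/31) = -31/42417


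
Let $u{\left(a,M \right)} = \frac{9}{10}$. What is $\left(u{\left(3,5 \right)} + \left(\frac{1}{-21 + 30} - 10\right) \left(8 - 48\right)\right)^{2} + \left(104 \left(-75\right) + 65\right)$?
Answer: $\frac{1210480261}{8100} \approx 1.4944 \cdot 10^{5}$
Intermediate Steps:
$u{\left(a,M \right)} = \frac{9}{10}$ ($u{\left(a,M \right)} = 9 \cdot \frac{1}{10} = \frac{9}{10}$)
$\left(u{\left(3,5 \right)} + \left(\frac{1}{-21 + 30} - 10\right) \left(8 - 48\right)\right)^{2} + \left(104 \left(-75\right) + 65\right) = \left(\frac{9}{10} + \left(\frac{1}{-21 + 30} - 10\right) \left(8 - 48\right)\right)^{2} + \left(104 \left(-75\right) + 65\right) = \left(\frac{9}{10} + \left(\frac{1}{9} - 10\right) \left(-40\right)\right)^{2} + \left(-7800 + 65\right) = \left(\frac{9}{10} + \left(\frac{1}{9} - 10\right) \left(-40\right)\right)^{2} - 7735 = \left(\frac{9}{10} - - \frac{3560}{9}\right)^{2} - 7735 = \left(\frac{9}{10} + \frac{3560}{9}\right)^{2} - 7735 = \left(\frac{35681}{90}\right)^{2} - 7735 = \frac{1273133761}{8100} - 7735 = \frac{1210480261}{8100}$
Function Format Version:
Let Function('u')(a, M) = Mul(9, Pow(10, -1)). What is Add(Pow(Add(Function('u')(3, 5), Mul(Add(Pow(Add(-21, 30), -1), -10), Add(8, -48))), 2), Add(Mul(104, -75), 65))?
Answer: Rational(1210480261, 8100) ≈ 1.4944e+5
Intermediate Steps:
Function('u')(a, M) = Rational(9, 10) (Function('u')(a, M) = Mul(9, Rational(1, 10)) = Rational(9, 10))
Add(Pow(Add(Function('u')(3, 5), Mul(Add(Pow(Add(-21, 30), -1), -10), Add(8, -48))), 2), Add(Mul(104, -75), 65)) = Add(Pow(Add(Rational(9, 10), Mul(Add(Pow(Add(-21, 30), -1), -10), Add(8, -48))), 2), Add(Mul(104, -75), 65)) = Add(Pow(Add(Rational(9, 10), Mul(Add(Pow(9, -1), -10), -40)), 2), Add(-7800, 65)) = Add(Pow(Add(Rational(9, 10), Mul(Add(Rational(1, 9), -10), -40)), 2), -7735) = Add(Pow(Add(Rational(9, 10), Mul(Rational(-89, 9), -40)), 2), -7735) = Add(Pow(Add(Rational(9, 10), Rational(3560, 9)), 2), -7735) = Add(Pow(Rational(35681, 90), 2), -7735) = Add(Rational(1273133761, 8100), -7735) = Rational(1210480261, 8100)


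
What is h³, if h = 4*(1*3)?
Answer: 1728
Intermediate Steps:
h = 12 (h = 4*3 = 12)
h³ = 12³ = 1728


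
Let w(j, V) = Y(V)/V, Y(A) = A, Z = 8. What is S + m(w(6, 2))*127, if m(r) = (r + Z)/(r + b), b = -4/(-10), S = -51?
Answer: 5358/7 ≈ 765.43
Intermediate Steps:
b = ⅖ (b = -4*(-⅒) = ⅖ ≈ 0.40000)
w(j, V) = 1 (w(j, V) = V/V = 1)
m(r) = (8 + r)/(⅖ + r) (m(r) = (r + 8)/(r + ⅖) = (8 + r)/(⅖ + r))
S + m(w(6, 2))*127 = -51 + (5*(8 + 1)/(2 + 5*1))*127 = -51 + (5*9/(2 + 5))*127 = -51 + (5*9/7)*127 = -51 + (5*(⅐)*9)*127 = -51 + (45/7)*127 = -51 + 5715/7 = 5358/7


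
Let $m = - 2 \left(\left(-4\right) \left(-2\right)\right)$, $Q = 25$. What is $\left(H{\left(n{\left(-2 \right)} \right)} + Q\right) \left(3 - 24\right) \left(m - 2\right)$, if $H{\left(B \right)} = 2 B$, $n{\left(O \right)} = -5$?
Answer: $5670$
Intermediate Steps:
$m = -16$ ($m = \left(-2\right) 8 = -16$)
$\left(H{\left(n{\left(-2 \right)} \right)} + Q\right) \left(3 - 24\right) \left(m - 2\right) = \left(2 \left(-5\right) + 25\right) \left(3 - 24\right) \left(-16 - 2\right) = \left(-10 + 25\right) \left(-21\right) \left(-18\right) = 15 \left(-21\right) \left(-18\right) = \left(-315\right) \left(-18\right) = 5670$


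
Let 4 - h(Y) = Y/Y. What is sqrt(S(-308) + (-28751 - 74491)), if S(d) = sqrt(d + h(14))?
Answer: sqrt(-103242 + I*sqrt(305)) ≈ 0.027 + 321.31*I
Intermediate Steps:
h(Y) = 3 (h(Y) = 4 - Y/Y = 4 - 1*1 = 4 - 1 = 3)
S(d) = sqrt(3 + d) (S(d) = sqrt(d + 3) = sqrt(3 + d))
sqrt(S(-308) + (-28751 - 74491)) = sqrt(sqrt(3 - 308) + (-28751 - 74491)) = sqrt(sqrt(-305) - 103242) = sqrt(I*sqrt(305) - 103242) = sqrt(-103242 + I*sqrt(305))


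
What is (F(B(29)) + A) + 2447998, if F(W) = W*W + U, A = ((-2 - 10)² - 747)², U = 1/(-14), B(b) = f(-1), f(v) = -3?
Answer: 39362623/14 ≈ 2.8116e+6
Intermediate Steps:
B(b) = -3
U = -1/14 ≈ -0.071429
A = 363609 (A = ((-12)² - 747)² = (144 - 747)² = (-603)² = 363609)
F(W) = -1/14 + W² (F(W) = W*W - 1/14 = W² - 1/14 = -1/14 + W²)
(F(B(29)) + A) + 2447998 = ((-1/14 + (-3)²) + 363609) + 2447998 = ((-1/14 + 9) + 363609) + 2447998 = (125/14 + 363609) + 2447998 = 5090651/14 + 2447998 = 39362623/14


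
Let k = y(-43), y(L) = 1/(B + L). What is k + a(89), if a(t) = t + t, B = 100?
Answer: 10147/57 ≈ 178.02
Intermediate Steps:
y(L) = 1/(100 + L)
k = 1/57 (k = 1/(100 - 43) = 1/57 ≈ 0.017544)
a(t) = 2*t
k + a(89) = 1/57 + 2*89 = 1/57 + 178 = 10147/57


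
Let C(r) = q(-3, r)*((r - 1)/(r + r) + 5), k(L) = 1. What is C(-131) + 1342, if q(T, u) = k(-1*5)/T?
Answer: 526685/393 ≈ 1340.2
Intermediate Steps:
q(T, u) = 1/T
C(r) = -5/3 - (-1 + r)/(6*r) (C(r) = ((r - 1)/(r + r) + 5)/(-3) = -((-1 + r)/((2*r)) + 5)/3 = -((-1 + r)*(1/(2*r)) + 5)/3 = -((-1 + r)/(2*r) + 5)/3 = -(5 + (-1 + r)/(2*r))/3 = -5/3 - (-1 + r)/(6*r))
C(-131) + 1342 = (⅙)*(1 - 11*(-131))/(-131) + 1342 = (⅙)*(-1/131)*(1 + 1441) + 1342 = (⅙)*(-1/131)*1442 + 1342 = -721/393 + 1342 = 526685/393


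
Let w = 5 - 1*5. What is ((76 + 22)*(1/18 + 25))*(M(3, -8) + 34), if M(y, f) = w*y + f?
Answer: 574574/9 ≈ 63842.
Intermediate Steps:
w = 0 (w = 5 - 5 = 0)
M(y, f) = f (M(y, f) = 0*y + f = 0 + f = f)
((76 + 22)*(1/18 + 25))*(M(3, -8) + 34) = ((76 + 22)*(1/18 + 25))*(-8 + 34) = (98*(1/18 + 25))*26 = (98*(451/18))*26 = (22099/9)*26 = 574574/9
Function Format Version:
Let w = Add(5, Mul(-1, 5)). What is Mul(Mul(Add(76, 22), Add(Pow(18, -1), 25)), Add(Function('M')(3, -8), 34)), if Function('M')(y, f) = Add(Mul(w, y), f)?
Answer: Rational(574574, 9) ≈ 63842.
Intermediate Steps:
w = 0 (w = Add(5, -5) = 0)
Function('M')(y, f) = f (Function('M')(y, f) = Add(Mul(0, y), f) = Add(0, f) = f)
Mul(Mul(Add(76, 22), Add(Pow(18, -1), 25)), Add(Function('M')(3, -8), 34)) = Mul(Mul(Add(76, 22), Add(Pow(18, -1), 25)), Add(-8, 34)) = Mul(Mul(98, Add(Rational(1, 18), 25)), 26) = Mul(Mul(98, Rational(451, 18)), 26) = Mul(Rational(22099, 9), 26) = Rational(574574, 9)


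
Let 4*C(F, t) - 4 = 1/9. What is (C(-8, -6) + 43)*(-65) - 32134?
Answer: -1259849/36 ≈ -34996.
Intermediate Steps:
C(F, t) = 37/36 (C(F, t) = 1 + (¼)/9 = 1 + (¼)*(⅑) = 1 + 1/36 = 37/36)
(C(-8, -6) + 43)*(-65) - 32134 = (37/36 + 43)*(-65) - 32134 = (1585/36)*(-65) - 32134 = -103025/36 - 32134 = -1259849/36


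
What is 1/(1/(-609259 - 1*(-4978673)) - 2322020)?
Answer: -4369414/10145866696279 ≈ -4.3066e-7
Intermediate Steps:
1/(1/(-609259 - 1*(-4978673)) - 2322020) = 1/(1/(-609259 + 4978673) - 2322020) = 1/(1/4369414 - 2322020) = 1/(-10145866696279/4369414) = -4369414/10145866696279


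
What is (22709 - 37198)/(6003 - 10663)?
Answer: 14489/4660 ≈ 3.1092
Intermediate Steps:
(22709 - 37198)/(6003 - 10663) = -14489/(-4660) = -14489*(-1/4660) = 14489/4660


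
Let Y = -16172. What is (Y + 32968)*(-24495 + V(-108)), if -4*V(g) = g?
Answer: -410964528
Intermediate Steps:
V(g) = -g/4
(Y + 32968)*(-24495 + V(-108)) = (-16172 + 32968)*(-24495 - ¼*(-108)) = 16796*(-24495 + 27) = 16796*(-24468) = -410964528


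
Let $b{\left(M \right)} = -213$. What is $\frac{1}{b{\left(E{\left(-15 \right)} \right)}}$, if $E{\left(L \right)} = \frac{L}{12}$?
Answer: $- \frac{1}{213} \approx -0.0046948$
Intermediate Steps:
$E{\left(L \right)} = \frac{L}{12}$ ($E{\left(L \right)} = L \frac{1}{12} = \frac{L}{12}$)
$\frac{1}{b{\left(E{\left(-15 \right)} \right)}} = \frac{1}{-213} = - \frac{1}{213}$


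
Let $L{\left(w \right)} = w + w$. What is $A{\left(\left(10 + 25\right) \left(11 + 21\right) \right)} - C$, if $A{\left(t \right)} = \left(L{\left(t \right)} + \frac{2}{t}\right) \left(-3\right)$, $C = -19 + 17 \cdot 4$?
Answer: $- \frac{3790643}{560} \approx -6769.0$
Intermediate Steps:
$L{\left(w \right)} = 2 w$
$C = 49$ ($C = -19 + 68 = 49$)
$A{\left(t \right)} = - 6 t - \frac{6}{t}$ ($A{\left(t \right)} = \left(2 t + \frac{2}{t}\right) \left(-3\right) = - 6 t - \frac{6}{t}$)
$A{\left(\left(10 + 25\right) \left(11 + 21\right) \right)} - C = \left(- 6 \left(10 + 25\right) \left(11 + 21\right) - \frac{6}{\left(10 + 25\right) \left(11 + 21\right)}\right) - 49 = \left(- 6 \cdot 35 \cdot 32 - \frac{6}{35 \cdot 32}\right) - 49 = \left(\left(-6\right) 1120 - \frac{6}{1120}\right) - 49 = \left(-6720 - \frac{3}{560}\right) - 49 = - \frac{3763203}{560} - 49 = - \frac{3790643}{560}$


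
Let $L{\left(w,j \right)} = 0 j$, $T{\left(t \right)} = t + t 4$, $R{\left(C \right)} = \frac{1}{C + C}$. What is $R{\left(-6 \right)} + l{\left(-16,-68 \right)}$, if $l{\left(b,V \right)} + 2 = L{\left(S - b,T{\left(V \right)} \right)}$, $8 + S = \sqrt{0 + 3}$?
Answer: $- \frac{25}{12} \approx -2.0833$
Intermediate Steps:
$R{\left(C \right)} = \frac{1}{2 C}$
$S = -8 + \sqrt{3}$ ($S = -8 + \sqrt{0 + 3} = -8 + \sqrt{3} \approx -6.268$)
$T{\left(t \right)} = 5 t$ ($T{\left(t \right)} = t + 4 t = 5 t$)
$L{\left(w,j \right)} = 0$
$l{\left(b,V \right)} = -2$ ($l{\left(b,V \right)} = -2 + 0 = -2$)
$R{\left(-6 \right)} + l{\left(-16,-68 \right)} = \frac{1}{2 \left(-6\right)} - 2 = \frac{1}{2} \left(- \frac{1}{6}\right) - 2 = - \frac{1}{12} - 2 = - \frac{25}{12}$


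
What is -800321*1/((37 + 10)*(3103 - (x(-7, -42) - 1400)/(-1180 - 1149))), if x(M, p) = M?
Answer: -1863947609/339597560 ≈ -5.4887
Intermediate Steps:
-800321*1/((37 + 10)*(3103 - (x(-7, -42) - 1400)/(-1180 - 1149))) = -800321*1/((37 + 10)*(3103 - (-7 - 1400)/(-1180 - 1149))) = -800321*1/(47*(3103 - (-1407)/(-2329))) = -800321*1/(47*(3103 - (-1407)*(-1)/2329)) = -800321*1/(47*(3103 - 1*1407/2329)) = -800321*1/(47*(3103 - 1407/2329)) = -800321/((7225480/2329)*47) = -800321/339597560/2329 = -800321*2329/339597560 = -1863947609/339597560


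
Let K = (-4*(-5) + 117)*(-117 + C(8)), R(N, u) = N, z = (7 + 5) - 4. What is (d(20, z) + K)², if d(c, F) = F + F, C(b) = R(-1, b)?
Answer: 260822500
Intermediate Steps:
z = 8 (z = 12 - 4 = 8)
C(b) = -1
d(c, F) = 2*F
K = -16166 (K = (-4*(-5) + 117)*(-117 - 1) = (20 + 117)*(-118) = 137*(-118) = -16166)
(d(20, z) + K)² = (2*8 - 16166)² = (16 - 16166)² = (-16150)² = 260822500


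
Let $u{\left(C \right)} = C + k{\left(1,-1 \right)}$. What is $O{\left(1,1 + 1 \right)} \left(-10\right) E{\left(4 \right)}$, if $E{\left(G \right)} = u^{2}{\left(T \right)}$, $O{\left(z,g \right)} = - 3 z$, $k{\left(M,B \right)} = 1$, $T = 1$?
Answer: $120$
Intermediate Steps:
$u{\left(C \right)} = 1 + C$ ($u{\left(C \right)} = C + 1 = 1 + C$)
$E{\left(G \right)} = 4$ ($E{\left(G \right)} = \left(1 + 1\right)^{2} = 2^{2} = 4$)
$O{\left(1,1 + 1 \right)} \left(-10\right) E{\left(4 \right)} = \left(-3\right) 1 \left(-10\right) 4 = \left(-3\right) \left(-10\right) 4 = 30 \cdot 4 = 120$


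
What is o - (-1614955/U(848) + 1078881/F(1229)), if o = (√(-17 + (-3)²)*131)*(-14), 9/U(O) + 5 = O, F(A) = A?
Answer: 557719857652/3687 - 3668*I*√2 ≈ 1.5127e+8 - 5187.3*I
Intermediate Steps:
U(O) = 9/(-5 + O)
o = -3668*I*√2 (o = (√(-17 + 9)*131)*(-14) = (√(-8)*131)*(-14) = ((2*I*√2)*131)*(-14) = (262*I*√2)*(-14) = -3668*I*√2 ≈ -5187.3*I)
o - (-1614955/U(848) + 1078881/F(1229)) = -3668*I*√2 - (-1614955/(9/(-5 + 848)) + 1078881/1229) = -3668*I*√2 - (-1614955/(9/843) + 1078881*(1/1229)) = -3668*I*√2 - (-1614955/(9*(1/843)) + 1078881/1229) = -3668*I*√2 - (-1614955/3/281 + 1078881/1229) = -3668*I*√2 - (-1614955*281/3 + 1078881/1229) = -3668*I*√2 - (-453802355/3 + 1078881/1229) = -3668*I*√2 - 1*(-557719857652/3687) = -3668*I*√2 + 557719857652/3687 = 557719857652/3687 - 3668*I*√2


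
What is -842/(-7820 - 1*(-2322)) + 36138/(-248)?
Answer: -49619477/340876 ≈ -145.56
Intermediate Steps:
-842/(-7820 - 1*(-2322)) + 36138/(-248) = -842/(-7820 + 2322) + 36138*(-1/248) = -842/(-5498) - 18069/124 = -842*(-1/5498) - 18069/124 = 421/2749 - 18069/124 = -49619477/340876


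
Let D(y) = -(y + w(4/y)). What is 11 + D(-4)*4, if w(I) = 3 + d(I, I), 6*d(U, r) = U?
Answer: 47/3 ≈ 15.667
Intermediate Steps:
d(U, r) = U/6
w(I) = 3 + I/6
D(y) = -3 - y - 2/(3*y) (D(y) = -(y + (3 + (4/y)/6)) = -(y + (3 + 2/(3*y))) = -(3 + y + 2/(3*y)) = -3 - y - 2/(3*y))
11 + D(-4)*4 = 11 + (-3 - 1*(-4) - ⅔/(-4))*4 = 11 + (-3 + 4 - ⅔*(-¼))*4 = 11 + (-3 + 4 + ⅙)*4 = 11 + (7/6)*4 = 11 + 14/3 = 47/3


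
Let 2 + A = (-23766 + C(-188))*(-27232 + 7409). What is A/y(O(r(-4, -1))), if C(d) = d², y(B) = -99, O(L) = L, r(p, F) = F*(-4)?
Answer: 229510696/99 ≈ 2.3183e+6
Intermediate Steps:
r(p, F) = -4*F
A = -229510696 (A = -2 + (-23766 + (-188)²)*(-27232 + 7409) = -2 + (-23766 + 35344)*(-19823) = -2 + 11578*(-19823) = -2 - 229510694 = -229510696)
A/y(O(r(-4, -1))) = -229510696/(-99) = -229510696*(-1/99) = 229510696/99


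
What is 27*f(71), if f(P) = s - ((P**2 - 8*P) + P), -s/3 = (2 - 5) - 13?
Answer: -121392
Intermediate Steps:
s = 48 (s = -3*((2 - 5) - 13) = -3*(-3 - 13) = -3*(-16) = 48)
f(P) = 48 - P**2 + 7*P (f(P) = 48 - ((P**2 - 8*P) + P) = 48 - (P**2 - 7*P) = 48 + (-P**2 + 7*P) = 48 - P**2 + 7*P)
27*f(71) = 27*(48 - 1*71**2 + 7*71) = 27*(48 - 1*5041 + 497) = 27*(48 - 5041 + 497) = 27*(-4496) = -121392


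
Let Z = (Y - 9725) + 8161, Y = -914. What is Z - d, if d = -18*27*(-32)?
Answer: -18030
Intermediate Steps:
Z = -2478 (Z = (-914 - 9725) + 8161 = -10639 + 8161 = -2478)
d = 15552 (d = -486*(-32) = 15552)
Z - d = -2478 - 1*15552 = -2478 - 15552 = -18030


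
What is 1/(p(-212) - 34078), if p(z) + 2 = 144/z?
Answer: -53/1806276 ≈ -2.9342e-5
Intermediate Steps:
p(z) = -2 + 144/z
1/(p(-212) - 34078) = 1/((-2 + 144/(-212)) - 34078) = 1/((-2 + 144*(-1/212)) - 34078) = 1/((-2 - 36/53) - 34078) = 1/(-142/53 - 34078) = 1/(-1806276/53) = -53/1806276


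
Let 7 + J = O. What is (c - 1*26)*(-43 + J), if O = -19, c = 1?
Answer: 1725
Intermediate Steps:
J = -26 (J = -7 - 19 = -26)
(c - 1*26)*(-43 + J) = (1 - 1*26)*(-43 - 26) = (1 - 26)*(-69) = -25*(-69) = 1725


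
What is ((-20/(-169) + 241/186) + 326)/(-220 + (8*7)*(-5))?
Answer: -10291933/15717000 ≈ -0.65483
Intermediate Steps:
((-20/(-169) + 241/186) + 326)/(-220 + (8*7)*(-5)) = ((-20*(-1/169) + 241*(1/186)) + 326)/(-220 + 56*(-5)) = ((20/169 + 241/186) + 326)/(-220 - 280) = (44449/31434 + 326)/(-500) = (10291933/31434)*(-1/500) = -10291933/15717000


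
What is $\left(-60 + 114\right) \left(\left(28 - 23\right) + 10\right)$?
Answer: $810$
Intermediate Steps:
$\left(-60 + 114\right) \left(\left(28 - 23\right) + 10\right) = 54 \left(5 + 10\right) = 54 \cdot 15 = 810$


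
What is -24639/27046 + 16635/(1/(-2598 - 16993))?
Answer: -8814190948749/27046 ≈ -3.2590e+8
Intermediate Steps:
-24639/27046 + 16635/(1/(-2598 - 16993)) = -24639*1/27046 + 16635/(1/(-19591)) = -24639/27046 + 16635/(-1/19591) = -24639/27046 + 16635*(-19591) = -24639/27046 - 325896285 = -8814190948749/27046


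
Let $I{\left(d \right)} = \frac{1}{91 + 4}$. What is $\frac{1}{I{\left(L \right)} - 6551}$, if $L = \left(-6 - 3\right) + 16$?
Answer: $- \frac{95}{622344} \approx -0.00015265$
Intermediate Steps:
$L = 7$ ($L = -9 + 16 = 7$)
$I{\left(d \right)} = \frac{1}{95}$
$\frac{1}{I{\left(L \right)} - 6551} = \frac{1}{\frac{1}{95} - 6551} = \frac{1}{- \frac{622344}{95}} = - \frac{95}{622344}$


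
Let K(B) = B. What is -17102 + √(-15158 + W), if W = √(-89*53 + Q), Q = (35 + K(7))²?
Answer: -17102 + √(-15158 + I*√2953) ≈ -17102.0 + 123.12*I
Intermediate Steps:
Q = 1764 (Q = (35 + 7)² = 42² = 1764)
W = I*√2953 (W = √(-89*53 + 1764) = √(-4717 + 1764) = √(-2953) = I*√2953 ≈ 54.341*I)
-17102 + √(-15158 + W) = -17102 + √(-15158 + I*√2953)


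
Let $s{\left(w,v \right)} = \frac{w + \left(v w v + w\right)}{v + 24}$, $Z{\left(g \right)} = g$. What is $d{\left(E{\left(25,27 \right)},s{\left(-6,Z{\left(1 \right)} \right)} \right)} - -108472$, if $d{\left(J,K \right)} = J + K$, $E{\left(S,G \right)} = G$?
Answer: $\frac{2712457}{25} \approx 1.085 \cdot 10^{5}$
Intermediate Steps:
$s{\left(w,v \right)} = \frac{2 w + w v^{2}}{24 + v}$ ($s{\left(w,v \right)} = \frac{w + \left(w v^{2} + w\right)}{24 + v} = \frac{w + \left(w + w v^{2}\right)}{24 + v} = \frac{2 w + w v^{2}}{24 + v}$)
$d{\left(E{\left(25,27 \right)},s{\left(-6,Z{\left(1 \right)} \right)} \right)} - -108472 = \left(27 - \frac{6 \left(2 + 1^{2}\right)}{24 + 1}\right) - -108472 = \left(27 - \frac{6 \left(2 + 1\right)}{25}\right) + 108472 = \left(27 - \frac{6}{25} \cdot 3\right) + 108472 = \left(27 - \frac{18}{25}\right) + 108472 = \frac{657}{25} + 108472 = \frac{2712457}{25}$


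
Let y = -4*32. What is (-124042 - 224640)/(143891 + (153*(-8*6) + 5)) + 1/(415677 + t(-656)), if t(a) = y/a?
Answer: -2971249893549/1163611823140 ≈ -2.5535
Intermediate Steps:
y = -128
t(a) = -128/a
(-124042 - 224640)/(143891 + (153*(-8*6) + 5)) + 1/(415677 + t(-656)) = (-124042 - 224640)/(143891 + (153*(-8*6) + 5)) + 1/(415677 - 128/(-656)) = -348682/(143891 + (153*(-48) + 5)) + 1/(415677 - 128*(-1/656)) = -348682/(143891 + (-7344 + 5)) + 1/(415677 + 8/41) = -348682/(143891 - 7339) + 1/(17042765/41) = -348682/136552 + 41/17042765 = -348682*1/136552 + 41/17042765 = -174341/68276 + 41/17042765 = -2971249893549/1163611823140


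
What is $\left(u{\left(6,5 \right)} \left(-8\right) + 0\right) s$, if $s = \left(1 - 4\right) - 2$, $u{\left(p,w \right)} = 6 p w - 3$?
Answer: $7080$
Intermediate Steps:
$u{\left(p,w \right)} = -3 + 6 p w$ ($u{\left(p,w \right)} = 6 p w - 3 = -3 + 6 p w$)
$s = -5$ ($s = \left(1 - 4\right) - 2 = -3 - 2 = -5$)
$\left(u{\left(6,5 \right)} \left(-8\right) + 0\right) s = \left(\left(-3 + 6 \cdot 6 \cdot 5\right) \left(-8\right) + 0\right) \left(-5\right) = \left(\left(-3 + 180\right) \left(-8\right) + 0\right) \left(-5\right) = \left(177 \left(-8\right) + 0\right) \left(-5\right) = \left(-1416 + 0\right) \left(-5\right) = \left(-1416\right) \left(-5\right) = 7080$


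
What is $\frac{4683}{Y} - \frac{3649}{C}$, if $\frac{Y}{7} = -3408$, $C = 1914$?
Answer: $- \frac{2286043}{1087152} \approx -2.1028$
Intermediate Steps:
$Y = -23856$ ($Y = 7 \left(-3408\right) = -23856$)
$\frac{4683}{Y} - \frac{3649}{C} = \frac{4683}{-23856} - \frac{3649}{1914} = 4683 \left(- \frac{1}{23856}\right) - \frac{3649}{1914} = - \frac{223}{1136} - \frac{3649}{1914} = - \frac{2286043}{1087152}$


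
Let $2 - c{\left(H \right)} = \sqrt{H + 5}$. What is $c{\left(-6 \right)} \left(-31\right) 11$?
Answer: $-682 + 341 i \approx -682.0 + 341.0 i$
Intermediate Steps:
$c{\left(H \right)} = 2 - \sqrt{5 + H}$ ($c{\left(H \right)} = 2 - \sqrt{H + 5} = 2 - \sqrt{5 + H}$)
$c{\left(-6 \right)} \left(-31\right) 11 = \left(2 - \sqrt{5 - 6}\right) \left(-31\right) 11 = \left(2 - \sqrt{-1}\right) \left(-31\right) 11 = \left(2 - i\right) \left(-31\right) 11 = \left(-62 + 31 i\right) 11 = -682 + 341 i$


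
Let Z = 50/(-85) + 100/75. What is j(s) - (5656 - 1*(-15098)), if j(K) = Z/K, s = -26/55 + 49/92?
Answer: -320519282/15453 ≈ -20742.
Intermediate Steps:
Z = 38/51 (Z = 50*(-1/85) + 100*(1/75) = -10/17 + 4/3 = 38/51 ≈ 0.74510)
s = 303/5060 (s = -26*1/55 + 49*(1/92) = -26/55 + 49/92 = 303/5060 ≈ 0.059881)
j(K) = 38/(51*K)
j(s) - (5656 - 1*(-15098)) = 38/(51*(303/5060)) - (5656 - 1*(-15098)) = (38/51)*(5060/303) - (5656 + 15098) = 192280/15453 - 1*20754 = 192280/15453 - 20754 = -320519282/15453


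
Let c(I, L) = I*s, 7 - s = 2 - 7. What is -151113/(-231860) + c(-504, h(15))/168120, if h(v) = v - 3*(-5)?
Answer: 66674523/108278620 ≈ 0.61577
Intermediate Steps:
h(v) = 15 + v (h(v) = v + 15 = 15 + v)
s = 12 (s = 7 - (2 - 7) = 7 - 1*(-5) = 7 + 5 = 12)
c(I, L) = 12*I (c(I, L) = I*12 = 12*I)
-151113/(-231860) + c(-504, h(15))/168120 = -151113/(-231860) + (12*(-504))/168120 = -151113*(-1/231860) - 6048*1/168120 = 151113/231860 - 84/2335 = 66674523/108278620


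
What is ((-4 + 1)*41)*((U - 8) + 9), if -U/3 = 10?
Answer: 3567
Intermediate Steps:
U = -30 (U = -3*10 = -30)
((-4 + 1)*41)*((U - 8) + 9) = ((-4 + 1)*41)*((-30 - 8) + 9) = (-3*41)*(-38 + 9) = -123*(-29) = 3567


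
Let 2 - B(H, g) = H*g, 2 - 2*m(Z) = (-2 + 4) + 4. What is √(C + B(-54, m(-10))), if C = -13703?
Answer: I*√13809 ≈ 117.51*I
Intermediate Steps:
m(Z) = -2 (m(Z) = 1 - ((-2 + 4) + 4)/2 = 1 - (2 + 4)/2 = 1 - ½*6 = 1 - 3 = -2)
B(H, g) = 2 - H*g
√(C + B(-54, m(-10))) = √(-13703 + (2 - 1*(-54)*(-2))) = √(-13703 + (2 - 108)) = √(-13703 - 106) = √(-13809) = I*√13809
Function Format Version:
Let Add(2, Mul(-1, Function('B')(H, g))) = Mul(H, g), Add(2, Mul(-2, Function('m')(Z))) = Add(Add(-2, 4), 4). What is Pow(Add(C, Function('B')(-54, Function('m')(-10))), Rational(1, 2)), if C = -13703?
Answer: Mul(I, Pow(13809, Rational(1, 2))) ≈ Mul(117.51, I)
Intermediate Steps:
Function('m')(Z) = -2 (Function('m')(Z) = Add(1, Mul(Rational(-1, 2), Add(Add(-2, 4), 4))) = Add(1, Mul(Rational(-1, 2), Add(2, 4))) = Add(1, Mul(Rational(-1, 2), 6)) = Add(1, -3) = -2)
Function('B')(H, g) = Add(2, Mul(-1, H, g)) (Function('B')(H, g) = Add(2, Mul(-1, Mul(H, g))) = Add(2, Mul(-1, H, g)))
Pow(Add(C, Function('B')(-54, Function('m')(-10))), Rational(1, 2)) = Pow(Add(-13703, Add(2, Mul(-1, -54, -2))), Rational(1, 2)) = Pow(Add(-13703, Add(2, -108)), Rational(1, 2)) = Pow(Add(-13703, -106), Rational(1, 2)) = Pow(-13809, Rational(1, 2)) = Mul(I, Pow(13809, Rational(1, 2)))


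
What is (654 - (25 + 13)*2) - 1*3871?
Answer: -3293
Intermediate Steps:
(654 - (25 + 13)*2) - 1*3871 = (654 - 38*2) - 3871 = (654 - 1*76) - 3871 = (654 - 76) - 3871 = 578 - 3871 = -3293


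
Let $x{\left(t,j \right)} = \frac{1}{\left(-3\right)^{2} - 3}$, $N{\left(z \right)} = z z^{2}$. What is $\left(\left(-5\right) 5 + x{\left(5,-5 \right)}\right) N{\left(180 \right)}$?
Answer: $-144828000$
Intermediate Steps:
$N{\left(z \right)} = z^{3}$
$x{\left(t,j \right)} = \frac{1}{6}$ ($x{\left(t,j \right)} = \frac{1}{9 - 3} = \frac{1}{6}$)
$\left(\left(-5\right) 5 + x{\left(5,-5 \right)}\right) N{\left(180 \right)} = \left(\left(-5\right) 5 + \frac{1}{6}\right) 180^{3} = \left(-25 + \frac{1}{6}\right) 5832000 = \left(- \frac{149}{6}\right) 5832000 = -144828000$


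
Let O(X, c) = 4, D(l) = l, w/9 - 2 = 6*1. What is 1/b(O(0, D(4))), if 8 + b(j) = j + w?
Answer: 1/68 ≈ 0.014706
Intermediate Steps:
w = 72 (w = 18 + 9*(6*1) = 18 + 9*6 = 18 + 54 = 72)
b(j) = 64 + j (b(j) = -8 + (j + 72) = -8 + (72 + j) = 64 + j)
1/b(O(0, D(4))) = 1/(64 + 4) = 1/68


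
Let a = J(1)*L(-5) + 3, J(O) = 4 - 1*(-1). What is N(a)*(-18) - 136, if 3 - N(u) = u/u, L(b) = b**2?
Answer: -172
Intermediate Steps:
J(O) = 5 (J(O) = 4 + 1 = 5)
a = 128 (a = 5*(-5)**2 + 3 = 5*25 + 3 = 125 + 3 = 128)
N(u) = 2 (N(u) = 3 - u/u = 3 - 1*1 = 3 - 1 = 2)
N(a)*(-18) - 136 = 2*(-18) - 136 = -36 - 136 = -172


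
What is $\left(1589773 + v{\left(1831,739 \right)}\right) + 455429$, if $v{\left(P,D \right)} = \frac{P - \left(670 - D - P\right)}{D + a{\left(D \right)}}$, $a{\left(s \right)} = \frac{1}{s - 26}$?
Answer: $\frac{1077635955619}{526908} \approx 2.0452 \cdot 10^{6}$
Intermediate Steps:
$a{\left(s \right)} = \frac{1}{-26 + s}$
$v{\left(P,D \right)} = \frac{-670 + D + 2 P}{D + \frac{1}{-26 + D}}$ ($v{\left(P,D \right)} = \frac{P - \left(670 - D - P\right)}{D + \frac{1}{-26 + D}} = \frac{P + \left(-670 + D + P\right)}{D + \frac{1}{-26 + D}} = \frac{-670 + D + 2 P}{D + \frac{1}{-26 + D}}$)
$\left(1589773 + v{\left(1831,739 \right)}\right) + 455429 = \left(1589773 + \frac{\left(-26 + 739\right) \left(-670 + 739 + 2 \cdot 1831\right)}{1 + 739 \left(-26 + 739\right)}\right) + 455429 = \left(1589773 + \frac{1}{1 + 739 \cdot 713} \cdot 713 \left(-670 + 739 + 3662\right)\right) + 455429 = \left(1589773 + \frac{1}{1 + 526907} \cdot 713 \cdot 3731\right) + 455429 = \left(1589773 + \frac{1}{526908} \cdot 713 \cdot 3731\right) + 455429 = \left(1589773 + \frac{2660203}{526908}\right) + 455429 = \frac{837666772087}{526908} + 455429 = \frac{1077635955619}{526908}$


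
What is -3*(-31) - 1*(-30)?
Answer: 123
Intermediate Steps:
-3*(-31) - 1*(-30) = 93 + 30 = 123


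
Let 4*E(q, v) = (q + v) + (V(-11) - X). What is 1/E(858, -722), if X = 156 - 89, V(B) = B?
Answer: 2/29 ≈ 0.068966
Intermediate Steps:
X = 67
E(q, v) = -39/2 + q/4 + v/4 (E(q, v) = ((q + v) + (-11 - 1*67))/4 = ((q + v) + (-11 - 67))/4 = ((q + v) - 78)/4 = (-78 + q + v)/4 = -39/2 + q/4 + v/4)
1/E(858, -722) = 1/(-39/2 + (1/4)*858 + (1/4)*(-722)) = 1/(-39/2 + 429/2 - 361/2) = 1/(29/2) = 2/29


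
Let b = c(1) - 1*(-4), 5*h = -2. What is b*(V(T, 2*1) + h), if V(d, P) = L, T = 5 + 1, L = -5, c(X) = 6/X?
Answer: -54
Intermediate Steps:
T = 6
V(d, P) = -5
h = -⅖ (h = (⅕)*(-2) = -⅖ ≈ -0.40000)
b = 10 (b = 6/1 - 1*(-4) = 6*1 + 4 = 6 + 4 = 10)
b*(V(T, 2*1) + h) = 10*(-5 - ⅖) = 10*(-27/5) = -54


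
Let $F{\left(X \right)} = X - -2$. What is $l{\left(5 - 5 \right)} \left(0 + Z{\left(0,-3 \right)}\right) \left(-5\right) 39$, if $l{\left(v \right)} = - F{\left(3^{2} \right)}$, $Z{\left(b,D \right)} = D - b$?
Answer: $-6435$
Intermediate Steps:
$F{\left(X \right)} = 2 + X$ ($F{\left(X \right)} = X + 2 = 2 + X$)
$l{\left(v \right)} = -11$ ($l{\left(v \right)} = - (2 + 3^{2}) = - (2 + 9) = \left(-1\right) 11 = -11$)
$l{\left(5 - 5 \right)} \left(0 + Z{\left(0,-3 \right)}\right) \left(-5\right) 39 = - 11 \left(0 - 3\right) \left(-5\right) 39 = - 11 \left(\left(-3\right) \left(-5\right)\right) 39 = \left(-11\right) 15 \cdot 39 = \left(-165\right) 39 = -6435$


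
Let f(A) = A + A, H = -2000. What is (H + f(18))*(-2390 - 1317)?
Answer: 7280548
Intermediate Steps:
f(A) = 2*A
(H + f(18))*(-2390 - 1317) = (-2000 + 2*18)*(-2390 - 1317) = (-2000 + 36)*(-3707) = -1964*(-3707) = 7280548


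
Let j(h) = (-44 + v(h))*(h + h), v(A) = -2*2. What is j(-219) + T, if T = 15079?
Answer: 36103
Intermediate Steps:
v(A) = -4
j(h) = -96*h (j(h) = (-44 - 4)*(h + h) = -96*h)
j(-219) + T = -96*(-219) + 15079 = 21024 + 15079 = 36103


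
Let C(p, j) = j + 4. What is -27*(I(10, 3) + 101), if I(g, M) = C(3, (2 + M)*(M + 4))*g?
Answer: -13257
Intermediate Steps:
C(p, j) = 4 + j
I(g, M) = g*(4 + (2 + M)*(4 + M)) (I(g, M) = (4 + (2 + M)*(M + 4))*g = (4 + (2 + M)*(4 + M))*g = g*(4 + (2 + M)*(4 + M)))
-27*(I(10, 3) + 101) = -27*(10*(12 + 3² + 6*3) + 101) = -27*(10*(12 + 9 + 18) + 101) = -27*(10*39 + 101) = -27*(390 + 101) = -27*491 = -13257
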